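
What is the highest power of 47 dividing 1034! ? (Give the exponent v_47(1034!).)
v_47(1034!) = 22

Legendre's formula: v_p(n!) = Σ_{k ≥ 1} ⌊n / p^k⌋. For p = 47, n = 1034, the terms are:
  ⌊1034/47^1⌋ = ⌊1034/47⌋ = 22
(the next term ⌊1034/47^2⌋ = 0, terminating the sum). Summing: v_47(1034!) = 22 = 22.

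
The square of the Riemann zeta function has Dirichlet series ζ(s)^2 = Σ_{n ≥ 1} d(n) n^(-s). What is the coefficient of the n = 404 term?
d(404) = 6

ζ(s)^2 = (Σ 1/m^s)(Σ 1/k^s). The coefficient of 1/n^s in the product is the number of ordered pairs (m, k) with mk = n, which equals d(n). For n = 404, divisors are [1, 2, 4, 101, 202, 404], so d(404) = 6.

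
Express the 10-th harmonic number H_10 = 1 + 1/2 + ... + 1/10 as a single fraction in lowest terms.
H_10 = 7381/2520

Direct summation: H_10 = 1 + 1/2 + ... + 1/10. The least common denominator is lcm(1, ..., 10) = 2520; over this denominator the numerator is 2520 + 1260 + 840 + 630 + 504 + 420 + 360 + 315 + 280 + 252 = 7381, so H_10 = 7381/2520 (already in lowest terms) ≈ 2.92897. (The PNT-adjacent estimate ln(10) + γ ≈ 2.87980 matches within O(1/n).)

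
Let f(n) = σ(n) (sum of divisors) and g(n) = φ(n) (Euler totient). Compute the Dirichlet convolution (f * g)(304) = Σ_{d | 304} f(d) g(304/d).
(σ * φ)(304) = 3040

Divisors of 304: [1, 2, 4, 8, 16, 19, 38, 76, 152, 304]. For each d | 304:
  d = 1: σ(1) · φ(304/1) = 1 · 144 = 144
  d = 2: σ(2) · φ(304/2) = 3 · 72 = 216
  d = 4: σ(4) · φ(304/4) = 7 · 36 = 252
  d = 8: σ(8) · φ(304/8) = 15 · 18 = 270
  d = 16: σ(16) · φ(304/16) = 31 · 18 = 558
  d = 19: σ(19) · φ(304/19) = 20 · 8 = 160
  d = 38: σ(38) · φ(304/38) = 60 · 4 = 240
  d = 76: σ(76) · φ(304/76) = 140 · 2 = 280
  d = 152: σ(152) · φ(304/152) = 300 · 1 = 300
  d = 304: σ(304) · φ(304/304) = 620 · 1 = 620
Summing: (σ * φ)(304) = 144 + 216 + 252 + 270 + 558 + 160 + 240 + 280 + 300 + 620 = 3040.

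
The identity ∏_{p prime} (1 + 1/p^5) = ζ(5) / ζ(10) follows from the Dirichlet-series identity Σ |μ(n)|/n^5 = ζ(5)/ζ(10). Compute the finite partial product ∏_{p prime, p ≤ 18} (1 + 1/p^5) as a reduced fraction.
∏ = 45072610603883567072/43510716535257846875

The primes p ≤ 18 are [2, 3, 5, 7, 11, 13, 17]. For each, (1 + 1/p^5) = (p^5 + 1)/p^5. Multiplying these fractions over p ∈ [2, 3, 5, 7, 11, 13, 17] gives 45072610603883567072/43510716535257846875. (In the limit P → ∞ this tends to ζ(5)/ζ(10).)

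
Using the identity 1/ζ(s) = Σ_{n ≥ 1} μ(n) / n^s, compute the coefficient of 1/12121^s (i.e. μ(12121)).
μ(12121) = -1

Factor n = 12121 = 17 · 23 · 31. μ(n) = 0 if any exponent ≥ 2 (not squarefree); otherwise μ(n) = (−1)^{ω(n)} where ω(n) is the number of distinct prime factors. Applying: μ(12121) = -1.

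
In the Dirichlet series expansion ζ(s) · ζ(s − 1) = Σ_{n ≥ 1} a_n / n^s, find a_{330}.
σ(330) = 864

In the product (Σ m^0/m^s)(Σ k / k^s) = Σ (Σ_{d | n} d) / n^s, the coefficient of 1/n^s is σ(n) = Σ_{d | n} d. For n = 330, divisors are [1, 2, 3, 5, 6, 10, 11, 15, 22, 30, 33, 55, 66, 110, 165, 330]; summing: σ(330) = 864.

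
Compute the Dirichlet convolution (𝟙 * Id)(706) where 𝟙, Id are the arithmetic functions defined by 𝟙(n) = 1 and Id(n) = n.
(𝟙 * Id)(706) = 1062

Divisors of 706: [1, 2, 353, 706]. For each d | 706:
  d = 1: 𝟙(1) · Id(706/1) = 1 · 706 = 706
  d = 2: 𝟙(2) · Id(706/2) = 1 · 353 = 353
  d = 353: 𝟙(353) · Id(706/353) = 1 · 2 = 2
  d = 706: 𝟙(706) · Id(706/706) = 1 · 1 = 1
Summing: (𝟙 * Id)(706) = 706 + 353 + 2 + 1 = 1062.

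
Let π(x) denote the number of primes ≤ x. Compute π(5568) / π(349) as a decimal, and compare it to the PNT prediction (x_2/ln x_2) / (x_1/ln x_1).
π(5568)/π(349) = 734/70 ≈ 10.4857;  PNT prediction ≈ 10.8307.

π(349) = 70 and π(5568) = 734, so π(5568)/π(349) ≈ 10.4857. The PNT-predicted ratio is (5568/ln(5568)) / (349/ln(349)) ≈ 10.8307. The two agree to within a few percent, as expected.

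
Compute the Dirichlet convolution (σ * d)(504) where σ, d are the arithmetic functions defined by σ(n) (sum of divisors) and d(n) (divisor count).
(σ * d)(504) = 10080

Divisors of 504: [1, 2, 3, 4, 6, 7, 8, 9, 12, 14, 18, 21, 24, 28, 36, 42, 56, 63, 72, 84, 126, 168, 252, 504]. For each d | 504:
  d = 1: σ(1) · d(504/1) = 1 · 24 = 24
  d = 2: σ(2) · d(504/2) = 3 · 18 = 54
  d = 3: σ(3) · d(504/3) = 4 · 16 = 64
  d = 4: σ(4) · d(504/4) = 7 · 12 = 84
  d = 6: σ(6) · d(504/6) = 12 · 12 = 144
  d = 7: σ(7) · d(504/7) = 8 · 12 = 96
  d = 8: σ(8) · d(504/8) = 15 · 6 = 90
  d = 9: σ(9) · d(504/9) = 13 · 8 = 104
  d = 12: σ(12) · d(504/12) = 28 · 8 = 224
  d = 14: σ(14) · d(504/14) = 24 · 9 = 216
  d = 18: σ(18) · d(504/18) = 39 · 6 = 234
  d = 21: σ(21) · d(504/21) = 32 · 8 = 256
  d = 24: σ(24) · d(504/24) = 60 · 4 = 240
  d = 28: σ(28) · d(504/28) = 56 · 6 = 336
  d = 36: σ(36) · d(504/36) = 91 · 4 = 364
  d = 42: σ(42) · d(504/42) = 96 · 6 = 576
  d = 56: σ(56) · d(504/56) = 120 · 3 = 360
  d = 63: σ(63) · d(504/63) = 104 · 4 = 416
  d = 72: σ(72) · d(504/72) = 195 · 2 = 390
  d = 84: σ(84) · d(504/84) = 224 · 4 = 896
  d = 126: σ(126) · d(504/126) = 312 · 3 = 936
  d = 168: σ(168) · d(504/168) = 480 · 2 = 960
  d = 252: σ(252) · d(504/252) = 728 · 2 = 1456
  d = 504: σ(504) · d(504/504) = 1560 · 1 = 1560
Summing: (σ * d)(504) = 24 + 54 + 64 + 84 + 144 + 96 + 90 + 104 + 224 + 216 + 234 + 256 + 240 + 336 + 364 + 576 + 360 + 416 + 390 + 896 + 936 + 960 + 1456 + 1560 = 10080.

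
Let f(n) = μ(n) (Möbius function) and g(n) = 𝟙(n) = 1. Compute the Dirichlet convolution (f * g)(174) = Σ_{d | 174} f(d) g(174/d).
(μ * 𝟙)(174) = 0

Divisors of 174: [1, 2, 3, 6, 29, 58, 87, 174]. For each d | 174:
  d = 1: μ(1) · 𝟙(174/1) = 1 · 1 = 1
  d = 2: μ(2) · 𝟙(174/2) = -1 · 1 = -1
  d = 3: μ(3) · 𝟙(174/3) = -1 · 1 = -1
  d = 6: μ(6) · 𝟙(174/6) = 1 · 1 = 1
  d = 29: μ(29) · 𝟙(174/29) = -1 · 1 = -1
  d = 58: μ(58) · 𝟙(174/58) = 1 · 1 = 1
  d = 87: μ(87) · 𝟙(174/87) = 1 · 1 = 1
  d = 174: μ(174) · 𝟙(174/174) = -1 · 1 = -1
Summing: (μ * 𝟙)(174) = 1 + -1 + -1 + 1 + -1 + 1 + 1 + -1 = 0.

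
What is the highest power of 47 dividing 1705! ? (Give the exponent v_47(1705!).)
v_47(1705!) = 36

Legendre's formula: v_p(n!) = Σ_{k ≥ 1} ⌊n / p^k⌋. For p = 47, n = 1705, the terms are:
  ⌊1705/47^1⌋ = ⌊1705/47⌋ = 36
(the next term ⌊1705/47^2⌋ = 0, terminating the sum). Summing: v_47(1705!) = 36 = 36.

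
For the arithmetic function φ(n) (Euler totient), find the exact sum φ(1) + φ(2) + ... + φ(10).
Σ_{n ≤ 10} φ(n) = 32

Compute φ(n) for each 1 ≤ n ≤ 10: φ(1) = 1, φ(2) = 1, φ(3) = 2, φ(4) = 2, φ(5) = 4, φ(6) = 2, φ(7) = 6, φ(8) = 4, φ(9) = 6, φ(10) = 4. Summing all 10 values: 32. (Average order: Σ_{n ≤ x} φ(n) ~ (3/π²) x². For x = 10, (3/π²)·10² ≈ 30.40.)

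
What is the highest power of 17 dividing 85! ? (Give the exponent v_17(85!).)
v_17(85!) = 5

Legendre's formula: v_p(n!) = Σ_{k ≥ 1} ⌊n / p^k⌋. For p = 17, n = 85, the terms are:
  ⌊85/17^1⌋ = ⌊85/17⌋ = 5
(the next term ⌊85/17^2⌋ = 0, terminating the sum). Summing: v_17(85!) = 5 = 5.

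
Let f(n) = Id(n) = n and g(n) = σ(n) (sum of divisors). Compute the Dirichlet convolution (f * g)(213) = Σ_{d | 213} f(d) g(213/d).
(Id * σ)(213) = 1001

Divisors of 213: [1, 3, 71, 213]. For each d | 213:
  d = 1: Id(1) · σ(213/1) = 1 · 288 = 288
  d = 3: Id(3) · σ(213/3) = 3 · 72 = 216
  d = 71: Id(71) · σ(213/71) = 71 · 4 = 284
  d = 213: Id(213) · σ(213/213) = 213 · 1 = 213
Summing: (Id * σ)(213) = 288 + 216 + 284 + 213 = 1001.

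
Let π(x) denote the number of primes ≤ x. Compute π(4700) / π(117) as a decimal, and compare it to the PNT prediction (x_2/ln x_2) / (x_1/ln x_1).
π(4700)/π(117) = 634/30 ≈ 21.1333;  PNT prediction ≈ 22.6249.

π(117) = 30 and π(4700) = 634, so π(4700)/π(117) ≈ 21.1333. The PNT-predicted ratio is (4700/ln(4700)) / (117/ln(117)) ≈ 22.6249. The two agree to within a few percent, as expected.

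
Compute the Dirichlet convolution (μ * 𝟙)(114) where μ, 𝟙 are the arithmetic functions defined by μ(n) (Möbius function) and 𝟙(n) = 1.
(μ * 𝟙)(114) = 0

Divisors of 114: [1, 2, 3, 6, 19, 38, 57, 114]. For each d | 114:
  d = 1: μ(1) · 𝟙(114/1) = 1 · 1 = 1
  d = 2: μ(2) · 𝟙(114/2) = -1 · 1 = -1
  d = 3: μ(3) · 𝟙(114/3) = -1 · 1 = -1
  d = 6: μ(6) · 𝟙(114/6) = 1 · 1 = 1
  d = 19: μ(19) · 𝟙(114/19) = -1 · 1 = -1
  d = 38: μ(38) · 𝟙(114/38) = 1 · 1 = 1
  d = 57: μ(57) · 𝟙(114/57) = 1 · 1 = 1
  d = 114: μ(114) · 𝟙(114/114) = -1 · 1 = -1
Summing: (μ * 𝟙)(114) = 1 + -1 + -1 + 1 + -1 + 1 + 1 + -1 = 0.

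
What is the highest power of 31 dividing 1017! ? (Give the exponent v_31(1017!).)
v_31(1017!) = 33

Legendre's formula: v_p(n!) = Σ_{k ≥ 1} ⌊n / p^k⌋. For p = 31, n = 1017, the terms are:
  ⌊1017/31^1⌋ = ⌊1017/31⌋ = 32
  ⌊1017/31^2⌋ = ⌊1017/961⌋ = 1
(the next term ⌊1017/31^3⌋ = 0, terminating the sum). Summing: v_31(1017!) = 32 + 1 = 33.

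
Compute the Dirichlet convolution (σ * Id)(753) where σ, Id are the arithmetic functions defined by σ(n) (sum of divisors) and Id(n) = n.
(σ * Id)(753) = 3521

Divisors of 753: [1, 3, 251, 753]. For each d | 753:
  d = 1: σ(1) · Id(753/1) = 1 · 753 = 753
  d = 3: σ(3) · Id(753/3) = 4 · 251 = 1004
  d = 251: σ(251) · Id(753/251) = 252 · 3 = 756
  d = 753: σ(753) · Id(753/753) = 1008 · 1 = 1008
Summing: (σ * Id)(753) = 753 + 1004 + 756 + 1008 = 3521.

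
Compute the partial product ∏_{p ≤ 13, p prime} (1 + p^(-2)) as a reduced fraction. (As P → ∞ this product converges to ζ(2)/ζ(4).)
∏ = 1037000/693693

The primes p ≤ 13 are [2, 3, 5, 7, 11, 13]. For each, (1 + 1/p^2) = (p^2 + 1)/p^2. Multiplying these fractions over p ∈ [2, 3, 5, 7, 11, 13] gives 1037000/693693. (In the limit P → ∞ this tends to ζ(2)/ζ(4).)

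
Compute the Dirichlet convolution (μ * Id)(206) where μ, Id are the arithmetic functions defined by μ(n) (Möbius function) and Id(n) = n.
(μ * Id)(206) = 102

Divisors of 206: [1, 2, 103, 206]. For each d | 206:
  d = 1: μ(1) · Id(206/1) = 1 · 206 = 206
  d = 2: μ(2) · Id(206/2) = -1 · 103 = -103
  d = 103: μ(103) · Id(206/103) = -1 · 2 = -2
  d = 206: μ(206) · Id(206/206) = 1 · 1 = 1
Summing: (μ * Id)(206) = 206 + -103 + -2 + 1 = 102.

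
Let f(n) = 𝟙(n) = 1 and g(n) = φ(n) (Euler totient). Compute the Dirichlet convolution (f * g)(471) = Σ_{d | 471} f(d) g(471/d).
(𝟙 * φ)(471) = 471

Divisors of 471: [1, 3, 157, 471]. For each d | 471:
  d = 1: 𝟙(1) · φ(471/1) = 1 · 312 = 312
  d = 3: 𝟙(3) · φ(471/3) = 1 · 156 = 156
  d = 157: 𝟙(157) · φ(471/157) = 1 · 2 = 2
  d = 471: 𝟙(471) · φ(471/471) = 1 · 1 = 1
Summing: (𝟙 * φ)(471) = 312 + 156 + 2 + 1 = 471.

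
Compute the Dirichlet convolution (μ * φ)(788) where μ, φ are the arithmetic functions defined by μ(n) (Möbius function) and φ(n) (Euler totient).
(μ * φ)(788) = 195

Divisors of 788: [1, 2, 4, 197, 394, 788]. For each d | 788:
  d = 1: μ(1) · φ(788/1) = 1 · 392 = 392
  d = 2: μ(2) · φ(788/2) = -1 · 196 = -196
  d = 4: μ(4) · φ(788/4) = 0 · 196 = 0
  d = 197: μ(197) · φ(788/197) = -1 · 2 = -2
  d = 394: μ(394) · φ(788/394) = 1 · 1 = 1
  d = 788: μ(788) · φ(788/788) = 0 · 1 = 0
Summing: (μ * φ)(788) = 392 + -196 + 0 + -2 + 1 + 0 = 195.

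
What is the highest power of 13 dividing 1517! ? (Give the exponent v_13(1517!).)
v_13(1517!) = 124

Legendre's formula: v_p(n!) = Σ_{k ≥ 1} ⌊n / p^k⌋. For p = 13, n = 1517, the terms are:
  ⌊1517/13^1⌋ = ⌊1517/13⌋ = 116
  ⌊1517/13^2⌋ = ⌊1517/169⌋ = 8
(the next term ⌊1517/13^3⌋ = 0, terminating the sum). Summing: v_13(1517!) = 116 + 8 = 124.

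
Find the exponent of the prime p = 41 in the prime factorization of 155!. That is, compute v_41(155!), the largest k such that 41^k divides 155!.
v_41(155!) = 3

Legendre's formula: v_p(n!) = Σ_{k ≥ 1} ⌊n / p^k⌋. For p = 41, n = 155, the terms are:
  ⌊155/41^1⌋ = ⌊155/41⌋ = 3
(the next term ⌊155/41^2⌋ = 0, terminating the sum). Summing: v_41(155!) = 3 = 3.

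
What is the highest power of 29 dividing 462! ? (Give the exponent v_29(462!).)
v_29(462!) = 15

Legendre's formula: v_p(n!) = Σ_{k ≥ 1} ⌊n / p^k⌋. For p = 29, n = 462, the terms are:
  ⌊462/29^1⌋ = ⌊462/29⌋ = 15
(the next term ⌊462/29^2⌋ = 0, terminating the sum). Summing: v_29(462!) = 15 = 15.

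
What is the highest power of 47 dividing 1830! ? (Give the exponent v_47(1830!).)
v_47(1830!) = 38

Legendre's formula: v_p(n!) = Σ_{k ≥ 1} ⌊n / p^k⌋. For p = 47, n = 1830, the terms are:
  ⌊1830/47^1⌋ = ⌊1830/47⌋ = 38
(the next term ⌊1830/47^2⌋ = 0, terminating the sum). Summing: v_47(1830!) = 38 = 38.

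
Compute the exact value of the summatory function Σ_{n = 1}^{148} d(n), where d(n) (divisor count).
Σ_{n ≤ 148} d(n) = 766

Compute d(n) for each 1 ≤ n ≤ 148: d(1) = 1, d(2) = 2, d(3) = 2, d(4) = 3, d(5) = 2, d(6) = 4, d(7) = 2, d(8) = 4, d(9) = 3, d(10) = 4, d(11) = 2, d(12) = 6, d(13) = 2, d(14) = 4, d(15) = 4, d(16) = 5, d(17) = 2, d(18) = 6, d(19) = 2, d(20) = 6, d(21) = 4, d(22) = 4, d(23) = 2, d(24) = 8, d(25) = 3, d(26) = 4, d(27) = 4, d(28) = 6, d(29) = 2, d(30) = 8, d(31) = 2, d(32) = 6, d(33) = 4, d(34) = 4, d(35) = 4, d(36) = 9, d(37) = 2, d(38) = 4, d(39) = 4, d(40) = 8, d(41) = 2, d(42) = 8, d(43) = 2, d(44) = 6, d(45) = 6, d(46) = 4, d(47) = 2, d(48) = 10, d(49) = 3, d(50) = 6, d(51) = 4, d(52) = 6, d(53) = 2, d(54) = 8, d(55) = 4, d(56) = 8, d(57) = 4, d(58) = 4, d(59) = 2, d(60) = 12, d(61) = 2, d(62) = 4, d(63) = 6, d(64) = 7, d(65) = 4, d(66) = 8, d(67) = 2, d(68) = 6, d(69) = 4, d(70) = 8, d(71) = 2, d(72) = 12, d(73) = 2, d(74) = 4, d(75) = 6, d(76) = 6, d(77) = 4, d(78) = 8, d(79) = 2, d(80) = 10, d(81) = 5, d(82) = 4, d(83) = 2, d(84) = 12, d(85) = 4, d(86) = 4, d(87) = 4, d(88) = 8, d(89) = 2, d(90) = 12, d(91) = 4, d(92) = 6, d(93) = 4, d(94) = 4, d(95) = 4, d(96) = 12, d(97) = 2, d(98) = 6, d(99) = 6, d(100) = 9, d(101) = 2, d(102) = 8, d(103) = 2, d(104) = 8, d(105) = 8, d(106) = 4, d(107) = 2, d(108) = 12, d(109) = 2, d(110) = 8, d(111) = 4, d(112) = 10, d(113) = 2, d(114) = 8, d(115) = 4, d(116) = 6, d(117) = 6, d(118) = 4, d(119) = 4, d(120) = 16, d(121) = 3, d(122) = 4, d(123) = 4, d(124) = 6, d(125) = 4, d(126) = 12, d(127) = 2, d(128) = 8, d(129) = 4, d(130) = 8, d(131) = 2, d(132) = 12, d(133) = 4, d(134) = 4, d(135) = 8, d(136) = 8, d(137) = 2, d(138) = 8, d(139) = 2, d(140) = 12, d(141) = 4, d(142) = 4, d(143) = 4, d(144) = 15, d(145) = 4, d(146) = 4, d(147) = 6, d(148) = 6. Summing all 148 values: 766. (Dirichlet's divisor formula: Σ_{n ≤ x} d(n) = x ln(x) + (2γ − 1) x + O(√x). For x = 148, the asymptotic estimate is ≈ 762.44.)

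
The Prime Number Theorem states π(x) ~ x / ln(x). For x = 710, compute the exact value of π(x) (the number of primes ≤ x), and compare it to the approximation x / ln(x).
π(710) = 127;  x/ln(x) ≈ 108.14;  relative error ≈ 14.85%.

Directly count primes up to 710: π(710) = 127. The PNT approximation gives 710/ln(710) ≈ 710/6.56526 ≈ 108.14. Relative error (π(x) − x/ln(x)) / π(x) ≈ 14.85%; the approximation is known to undercount slightly (Li(x) is a better estimate).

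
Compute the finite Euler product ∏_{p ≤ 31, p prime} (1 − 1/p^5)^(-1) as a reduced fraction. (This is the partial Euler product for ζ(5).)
∏ = 1910589921595024369341325427716514697147265/1842548811291065574051999987500114856101888

The primes p ≤ 31 are [2, 3, 5, 7, 11, 13, 17, 19, 23, 29, 31]. For each prime, (1 − 1/p^5)^(-1) = p^5 / (p^5 − 1). The product is (1 − 1/2^5)^(-1), (1 − 1/3^5)^(-1), (1 − 1/5^5)^(-1), (1 − 1/7^5)^(-1), (1 − 1/11^5)^(-1), (1 − 1/13^5)^(-1), (1 − 1/17^5)^(-1), (1 − 1/19^5)^(-1), (1 − 1/23^5)^(-1), (1 − 1/29^5)^(-1), (1 − 1/31^5)^(-1) = ∏ p^5 / (p^5 − 1) = 1910589921595024369341325427716514697147265/1842548811291065574051999987500114856101888.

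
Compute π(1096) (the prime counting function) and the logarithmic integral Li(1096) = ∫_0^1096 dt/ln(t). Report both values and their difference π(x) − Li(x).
π(1096) = 183;  Li(1096) ≈ 191.41;  π(x) − Li(x) ≈ -8.41.

Direct count of primes ≤ 1096 gives π(1096) = 183. Numerical evaluation of the logarithmic integral gives Li(1096) ≈ 191.41. The difference π(x) − Li(x) ≈ -8.41 is typically negative for small/moderate x (Li(x) overestimates), though Littlewood's theorem shows this sign changes infinitely often.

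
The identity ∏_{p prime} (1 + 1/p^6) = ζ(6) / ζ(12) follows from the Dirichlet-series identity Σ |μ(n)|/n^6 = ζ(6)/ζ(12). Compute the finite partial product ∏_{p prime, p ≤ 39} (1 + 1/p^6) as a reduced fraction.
∏ = 1409064908372656074115629844532678533864664016937571914400/1385384845877129271600296064992669038424816672643778985121

The primes p ≤ 39 are [2, 3, 5, 7, 11, 13, 17, 19, 23, 29, 31, 37]. For each, (1 + 1/p^6) = (p^6 + 1)/p^6. Multiplying these fractions over p ∈ [2, 3, 5, 7, 11, 13, 17, 19, 23, 29, 31, 37] gives 1409064908372656074115629844532678533864664016937571914400/1385384845877129271600296064992669038424816672643778985121. (In the limit P → ∞ this tends to ζ(6)/ζ(12).)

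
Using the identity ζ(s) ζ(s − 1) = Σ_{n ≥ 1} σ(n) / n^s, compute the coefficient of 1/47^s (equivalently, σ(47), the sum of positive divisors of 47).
σ(47) = 48

In the product (Σ m^0/m^s)(Σ k / k^s) = Σ (Σ_{d | n} d) / n^s, the coefficient of 1/n^s is σ(n) = Σ_{d | n} d. For n = 47, divisors are [1, 47]; summing: σ(47) = 48.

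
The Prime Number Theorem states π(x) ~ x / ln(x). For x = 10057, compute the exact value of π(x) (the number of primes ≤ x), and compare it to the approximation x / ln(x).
π(10057) = 1233;  x/ln(x) ≈ 1091.25;  relative error ≈ 11.50%.

Directly count primes up to 10057: π(10057) = 1233. The PNT approximation gives 10057/ln(10057) ≈ 10057/9.21602 ≈ 1091.25. Relative error (π(x) − x/ln(x)) / π(x) ≈ 11.50%; the approximation is known to undercount slightly (Li(x) is a better estimate).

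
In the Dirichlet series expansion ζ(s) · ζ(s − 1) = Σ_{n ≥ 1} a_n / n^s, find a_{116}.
σ(116) = 210

In the product (Σ m^0/m^s)(Σ k / k^s) = Σ (Σ_{d | n} d) / n^s, the coefficient of 1/n^s is σ(n) = Σ_{d | n} d. For n = 116, divisors are [1, 2, 4, 29, 58, 116]; summing: σ(116) = 210.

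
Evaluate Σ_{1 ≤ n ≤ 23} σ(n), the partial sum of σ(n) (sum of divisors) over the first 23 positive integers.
Σ_{n ≤ 23} σ(n) = 431

Compute σ(n) for each 1 ≤ n ≤ 23: σ(1) = 1, σ(2) = 3, σ(3) = 4, σ(4) = 7, σ(5) = 6, σ(6) = 12, σ(7) = 8, σ(8) = 15, σ(9) = 13, σ(10) = 18, σ(11) = 12, σ(12) = 28, σ(13) = 14, σ(14) = 24, σ(15) = 24, σ(16) = 31, σ(17) = 18, σ(18) = 39, σ(19) = 20, σ(20) = 42, σ(21) = 32, σ(22) = 36, σ(23) = 24. Summing all 23 values: 431. (Average order: Σ_{n ≤ x} σ(n) ~ (π²/12) x². For x = 23, (π²/12)·23² ≈ 435.09.)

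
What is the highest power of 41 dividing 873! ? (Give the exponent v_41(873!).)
v_41(873!) = 21

Legendre's formula: v_p(n!) = Σ_{k ≥ 1} ⌊n / p^k⌋. For p = 41, n = 873, the terms are:
  ⌊873/41^1⌋ = ⌊873/41⌋ = 21
(the next term ⌊873/41^2⌋ = 0, terminating the sum). Summing: v_41(873!) = 21 = 21.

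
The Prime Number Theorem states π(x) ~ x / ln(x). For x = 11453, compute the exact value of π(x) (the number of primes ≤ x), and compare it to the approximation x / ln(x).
π(11453) = 1381;  x/ln(x) ≈ 1225.44;  relative error ≈ 11.26%.

Directly count primes up to 11453: π(11453) = 1381. The PNT approximation gives 11453/ln(11453) ≈ 11453/9.34601 ≈ 1225.44. Relative error (π(x) − x/ln(x)) / π(x) ≈ 11.26%; the approximation is known to undercount slightly (Li(x) is a better estimate).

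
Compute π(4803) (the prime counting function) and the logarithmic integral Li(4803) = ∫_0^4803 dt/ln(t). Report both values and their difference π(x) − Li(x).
π(4803) = 647;  Li(4803) ≈ 661.10;  π(x) − Li(x) ≈ -14.10.

Direct count of primes ≤ 4803 gives π(4803) = 647. Numerical evaluation of the logarithmic integral gives Li(4803) ≈ 661.10. The difference π(x) − Li(x) ≈ -14.10 is typically negative for small/moderate x (Li(x) overestimates), though Littlewood's theorem shows this sign changes infinitely often.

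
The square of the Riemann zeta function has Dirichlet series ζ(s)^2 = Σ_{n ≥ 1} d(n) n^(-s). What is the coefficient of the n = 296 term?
d(296) = 8

ζ(s)^2 = (Σ 1/m^s)(Σ 1/k^s). The coefficient of 1/n^s in the product is the number of ordered pairs (m, k) with mk = n, which equals d(n). For n = 296, divisors are [1, 2, 4, 8, 37, 74, 148, 296], so d(296) = 8.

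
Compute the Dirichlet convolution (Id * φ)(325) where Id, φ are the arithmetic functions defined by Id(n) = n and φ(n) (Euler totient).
(Id * φ)(325) = 1625

Divisors of 325: [1, 5, 13, 25, 65, 325]. For each d | 325:
  d = 1: Id(1) · φ(325/1) = 1 · 240 = 240
  d = 5: Id(5) · φ(325/5) = 5 · 48 = 240
  d = 13: Id(13) · φ(325/13) = 13 · 20 = 260
  d = 25: Id(25) · φ(325/25) = 25 · 12 = 300
  d = 65: Id(65) · φ(325/65) = 65 · 4 = 260
  d = 325: Id(325) · φ(325/325) = 325 · 1 = 325
Summing: (Id * φ)(325) = 240 + 240 + 260 + 300 + 260 + 325 = 1625.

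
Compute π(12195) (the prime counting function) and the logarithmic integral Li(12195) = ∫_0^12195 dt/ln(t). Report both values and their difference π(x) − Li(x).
π(12195) = 1457;  Li(12195) ≈ 1481.84;  π(x) − Li(x) ≈ -24.84.

Direct count of primes ≤ 12195 gives π(12195) = 1457. Numerical evaluation of the logarithmic integral gives Li(12195) ≈ 1481.84. The difference π(x) − Li(x) ≈ -24.84 is typically negative for small/moderate x (Li(x) overestimates), though Littlewood's theorem shows this sign changes infinitely often.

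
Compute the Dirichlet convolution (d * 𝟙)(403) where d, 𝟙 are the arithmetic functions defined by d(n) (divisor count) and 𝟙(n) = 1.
(d * 𝟙)(403) = 9

Divisors of 403: [1, 13, 31, 403]. For each d | 403:
  d = 1: d(1) · 𝟙(403/1) = 1 · 1 = 1
  d = 13: d(13) · 𝟙(403/13) = 2 · 1 = 2
  d = 31: d(31) · 𝟙(403/31) = 2 · 1 = 2
  d = 403: d(403) · 𝟙(403/403) = 4 · 1 = 4
Summing: (d * 𝟙)(403) = 1 + 2 + 2 + 4 = 9.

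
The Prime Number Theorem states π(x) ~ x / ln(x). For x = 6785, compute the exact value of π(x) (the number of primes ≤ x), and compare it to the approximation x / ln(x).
π(6785) = 873;  x/ln(x) ≈ 769.06;  relative error ≈ 11.91%.

Directly count primes up to 6785: π(6785) = 873. The PNT approximation gives 6785/ln(6785) ≈ 6785/8.82247 ≈ 769.06. Relative error (π(x) − x/ln(x)) / π(x) ≈ 11.91%; the approximation is known to undercount slightly (Li(x) is a better estimate).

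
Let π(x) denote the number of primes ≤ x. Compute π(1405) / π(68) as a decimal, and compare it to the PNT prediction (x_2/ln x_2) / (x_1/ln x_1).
π(1405)/π(68) = 222/19 ≈ 11.6842;  PNT prediction ≈ 12.0288.

π(68) = 19 and π(1405) = 222, so π(1405)/π(68) ≈ 11.6842. The PNT-predicted ratio is (1405/ln(1405)) / (68/ln(68)) ≈ 12.0288. The two agree to within a few percent, as expected.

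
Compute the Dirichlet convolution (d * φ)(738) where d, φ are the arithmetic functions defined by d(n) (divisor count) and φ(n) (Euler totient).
(d * φ)(738) = 1638

Divisors of 738: [1, 2, 3, 6, 9, 18, 41, 82, 123, 246, 369, 738]. For each d | 738:
  d = 1: d(1) · φ(738/1) = 1 · 240 = 240
  d = 2: d(2) · φ(738/2) = 2 · 240 = 480
  d = 3: d(3) · φ(738/3) = 2 · 80 = 160
  d = 6: d(6) · φ(738/6) = 4 · 80 = 320
  d = 9: d(9) · φ(738/9) = 3 · 40 = 120
  d = 18: d(18) · φ(738/18) = 6 · 40 = 240
  d = 41: d(41) · φ(738/41) = 2 · 6 = 12
  d = 82: d(82) · φ(738/82) = 4 · 6 = 24
  d = 123: d(123) · φ(738/123) = 4 · 2 = 8
  d = 246: d(246) · φ(738/246) = 8 · 2 = 16
  d = 369: d(369) · φ(738/369) = 6 · 1 = 6
  d = 738: d(738) · φ(738/738) = 12 · 1 = 12
Summing: (d * φ)(738) = 240 + 480 + 160 + 320 + 120 + 240 + 12 + 24 + 8 + 16 + 6 + 12 = 1638.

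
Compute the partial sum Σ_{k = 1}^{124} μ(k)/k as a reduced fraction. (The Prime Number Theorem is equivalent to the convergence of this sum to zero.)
Σ μ(k)/k = 23090940688334333795050585396213953208427071/3161005464041760778814520629154366249327468699

Values of μ(k) for 1 ≤ k ≤ 124: μ(1) = 1, μ(2) = -1, μ(3) = -1, μ(5) = -1, μ(6) = 1, μ(7) = -1, μ(10) = 1, μ(11) = -1, μ(13) = -1, μ(14) = 1, μ(15) = 1, μ(17) = -1, μ(19) = -1, μ(21) = 1, μ(22) = 1, μ(23) = -1, μ(26) = 1, μ(29) = -1, μ(30) = -1, μ(31) = -1, μ(33) = 1, μ(34) = 1, μ(35) = 1, μ(37) = -1, μ(38) = 1, μ(39) = 1, μ(41) = -1, μ(42) = -1, μ(43) = -1, μ(46) = 1, μ(47) = -1, μ(51) = 1, μ(53) = -1, μ(55) = 1, μ(57) = 1, μ(58) = 1, μ(59) = -1, μ(61) = -1, μ(62) = 1, μ(65) = 1, μ(66) = -1, μ(67) = -1, μ(69) = 1, μ(70) = -1, μ(71) = -1, μ(73) = -1, μ(74) = 1, μ(77) = 1, μ(78) = -1, μ(79) = -1, μ(82) = 1, μ(83) = -1, μ(85) = 1, μ(86) = 1, μ(87) = 1, μ(89) = -1, μ(91) = 1, μ(93) = 1, μ(94) = 1, μ(95) = 1, μ(97) = -1, μ(101) = -1, μ(102) = -1, μ(103) = -1, μ(105) = -1, μ(106) = 1, μ(107) = -1, μ(109) = -1, μ(110) = -1, μ(111) = 1, μ(113) = -1, μ(114) = -1, μ(115) = 1, μ(118) = 1, μ(119) = 1, μ(122) = 1, μ(123) = 1, with μ = 0 on non-squarefree integers. Summing μ(k)/k for k where μ(k) ≠ 0 gives 23090940688334333795050585396213953208427071/3161005464041760778814520629154366249327468699 ≈ 0.0073. (PNT ⟺ this sum → 0 as n → ∞.)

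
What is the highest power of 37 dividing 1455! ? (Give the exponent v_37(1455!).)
v_37(1455!) = 40

Legendre's formula: v_p(n!) = Σ_{k ≥ 1} ⌊n / p^k⌋. For p = 37, n = 1455, the terms are:
  ⌊1455/37^1⌋ = ⌊1455/37⌋ = 39
  ⌊1455/37^2⌋ = ⌊1455/1369⌋ = 1
(the next term ⌊1455/37^3⌋ = 0, terminating the sum). Summing: v_37(1455!) = 39 + 1 = 40.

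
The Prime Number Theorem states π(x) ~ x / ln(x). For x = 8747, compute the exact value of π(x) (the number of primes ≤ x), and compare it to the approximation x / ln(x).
π(8747) = 1091;  x/ln(x) ≈ 963.70;  relative error ≈ 11.67%.

Directly count primes up to 8747: π(8747) = 1091. The PNT approximation gives 8747/ln(8747) ≈ 8747/9.07647 ≈ 963.70. Relative error (π(x) − x/ln(x)) / π(x) ≈ 11.67%; the approximation is known to undercount slightly (Li(x) is a better estimate).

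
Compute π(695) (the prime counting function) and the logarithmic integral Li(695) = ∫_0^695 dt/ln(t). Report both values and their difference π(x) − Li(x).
π(695) = 125;  Li(695) ≈ 132.33;  π(x) − Li(x) ≈ -7.33.

Direct count of primes ≤ 695 gives π(695) = 125. Numerical evaluation of the logarithmic integral gives Li(695) ≈ 132.33. The difference π(x) − Li(x) ≈ -7.33 is typically negative for small/moderate x (Li(x) overestimates), though Littlewood's theorem shows this sign changes infinitely often.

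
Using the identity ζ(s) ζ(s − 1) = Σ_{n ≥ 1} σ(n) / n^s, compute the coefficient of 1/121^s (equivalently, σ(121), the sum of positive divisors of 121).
σ(121) = 133

In the product (Σ m^0/m^s)(Σ k / k^s) = Σ (Σ_{d | n} d) / n^s, the coefficient of 1/n^s is σ(n) = Σ_{d | n} d. For n = 121, divisors are [1, 11, 121]; summing: σ(121) = 133.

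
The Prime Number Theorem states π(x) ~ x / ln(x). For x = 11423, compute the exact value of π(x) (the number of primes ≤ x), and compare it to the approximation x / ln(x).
π(11423) = 1378;  x/ln(x) ≈ 1222.58;  relative error ≈ 11.28%.

Directly count primes up to 11423: π(11423) = 1378. The PNT approximation gives 11423/ln(11423) ≈ 11423/9.34338 ≈ 1222.58. Relative error (π(x) − x/ln(x)) / π(x) ≈ 11.28%; the approximation is known to undercount slightly (Li(x) is a better estimate).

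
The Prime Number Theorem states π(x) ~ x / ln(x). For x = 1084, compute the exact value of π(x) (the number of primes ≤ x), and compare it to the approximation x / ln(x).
π(1084) = 180;  x/ln(x) ≈ 155.11;  relative error ≈ 13.83%.

Directly count primes up to 1084: π(1084) = 180. The PNT approximation gives 1084/ln(1084) ≈ 1084/6.98841 ≈ 155.11. Relative error (π(x) − x/ln(x)) / π(x) ≈ 13.83%; the approximation is known to undercount slightly (Li(x) is a better estimate).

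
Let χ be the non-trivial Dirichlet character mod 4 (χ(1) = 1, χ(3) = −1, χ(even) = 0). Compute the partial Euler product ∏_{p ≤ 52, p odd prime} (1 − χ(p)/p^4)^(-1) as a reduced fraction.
∏ = 424022009220093808147330044599350686845258380222853/428762185161728930691534489551822091105495385374720

The odd primes p ≤ 52 are [3, 5, 7, 11, 13, 17, 19, 23, 29, 31, 37, 41, 43, 47]. For each, χ(p) = 1 if p ≡ 1 mod 4, χ(p) = −1 if p ≡ 3 mod 4. Taking (1 − χ(p)/p^4)^(-1) = p^4/(p^4 − χ(p)): (1 − (-1)/3^4)^(-1) · (1 − (1)/5^4)^(-1) · (1 − (-1)/7^4)^(-1) · (1 − (-1)/11^4)^(-1) · (1 − (1)/13^4)^(-1) · (1 − (1)/17^4)^(-1) · (1 − (-1)/19^4)^(-1) · (1 − (-1)/23^4)^(-1) · (1 − (1)/29^4)^(-1) · (1 − (-1)/31^4)^(-1) · (1 − (1)/37^4)^(-1) · (1 − (1)/41^4)^(-1) · (1 − (-1)/43^4)^(-1) · (1 − (-1)/47^4)^(-1) = 424022009220093808147330044599350686845258380222853/428762185161728930691534489551822091105495385374720.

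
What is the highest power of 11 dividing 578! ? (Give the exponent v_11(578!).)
v_11(578!) = 56

Legendre's formula: v_p(n!) = Σ_{k ≥ 1} ⌊n / p^k⌋. For p = 11, n = 578, the terms are:
  ⌊578/11^1⌋ = ⌊578/11⌋ = 52
  ⌊578/11^2⌋ = ⌊578/121⌋ = 4
(the next term ⌊578/11^3⌋ = 0, terminating the sum). Summing: v_11(578!) = 52 + 4 = 56.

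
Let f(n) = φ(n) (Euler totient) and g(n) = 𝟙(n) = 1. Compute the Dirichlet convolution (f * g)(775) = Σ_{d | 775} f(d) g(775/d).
(φ * 𝟙)(775) = 775

Divisors of 775: [1, 5, 25, 31, 155, 775]. For each d | 775:
  d = 1: φ(1) · 𝟙(775/1) = 1 · 1 = 1
  d = 5: φ(5) · 𝟙(775/5) = 4 · 1 = 4
  d = 25: φ(25) · 𝟙(775/25) = 20 · 1 = 20
  d = 31: φ(31) · 𝟙(775/31) = 30 · 1 = 30
  d = 155: φ(155) · 𝟙(775/155) = 120 · 1 = 120
  d = 775: φ(775) · 𝟙(775/775) = 600 · 1 = 600
Summing: (φ * 𝟙)(775) = 1 + 4 + 20 + 30 + 120 + 600 = 775.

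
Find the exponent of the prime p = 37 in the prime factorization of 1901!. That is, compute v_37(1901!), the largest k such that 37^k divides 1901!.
v_37(1901!) = 52

Legendre's formula: v_p(n!) = Σ_{k ≥ 1} ⌊n / p^k⌋. For p = 37, n = 1901, the terms are:
  ⌊1901/37^1⌋ = ⌊1901/37⌋ = 51
  ⌊1901/37^2⌋ = ⌊1901/1369⌋ = 1
(the next term ⌊1901/37^3⌋ = 0, terminating the sum). Summing: v_37(1901!) = 51 + 1 = 52.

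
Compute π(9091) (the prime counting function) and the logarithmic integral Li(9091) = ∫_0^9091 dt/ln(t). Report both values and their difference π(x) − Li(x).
π(9091) = 1128;  Li(9091) ≈ 1146.94;  π(x) − Li(x) ≈ -18.94.

Direct count of primes ≤ 9091 gives π(9091) = 1128. Numerical evaluation of the logarithmic integral gives Li(9091) ≈ 1146.94. The difference π(x) − Li(x) ≈ -18.94 is typically negative for small/moderate x (Li(x) overestimates), though Littlewood's theorem shows this sign changes infinitely often.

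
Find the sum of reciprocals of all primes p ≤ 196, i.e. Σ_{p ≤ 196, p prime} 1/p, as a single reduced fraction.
Σ 1/p = 385774678978047295113064712800727674369526436922217581784412894295689697835549/198962376391690981640415251545285153602734402721821058212203976095413910572270

π(196) = 44, so the primes ≤ 196 are [2, 3, 5, 7, 11, 13, 17, 19, 23, 29, 31, 37, 41, 43, 47, 53, 59, 61, 67, 71, 73, 79, 83, 89, 97, 101, 103, 107, 109, 113, 127, 131, 137, 139, 149, 151, 157, 163, 167, 173, 179, 181, 191, 193]. Summing 1/p over these primes: 385774678978047295113064712800727674369526436922217581784412894295689697835549/198962376391690981640415251545285153602734402721821058212203976095413910572270 ≈ 1.9389. Mertens estimate ln ln(196) + 0.2615 ≈ 1.9251.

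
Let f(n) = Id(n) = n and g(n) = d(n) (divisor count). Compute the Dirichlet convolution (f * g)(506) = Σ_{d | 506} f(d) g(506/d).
(Id * d)(506) = 1300

Divisors of 506: [1, 2, 11, 22, 23, 46, 253, 506]. For each d | 506:
  d = 1: Id(1) · d(506/1) = 1 · 8 = 8
  d = 2: Id(2) · d(506/2) = 2 · 4 = 8
  d = 11: Id(11) · d(506/11) = 11 · 4 = 44
  d = 22: Id(22) · d(506/22) = 22 · 2 = 44
  d = 23: Id(23) · d(506/23) = 23 · 4 = 92
  d = 46: Id(46) · d(506/46) = 46 · 2 = 92
  d = 253: Id(253) · d(506/253) = 253 · 2 = 506
  d = 506: Id(506) · d(506/506) = 506 · 1 = 506
Summing: (Id * d)(506) = 8 + 8 + 44 + 44 + 92 + 92 + 506 + 506 = 1300.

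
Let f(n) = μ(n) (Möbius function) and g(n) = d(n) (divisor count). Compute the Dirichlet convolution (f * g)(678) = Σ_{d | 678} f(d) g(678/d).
(μ * d)(678) = 1

Divisors of 678: [1, 2, 3, 6, 113, 226, 339, 678]. For each d | 678:
  d = 1: μ(1) · d(678/1) = 1 · 8 = 8
  d = 2: μ(2) · d(678/2) = -1 · 4 = -4
  d = 3: μ(3) · d(678/3) = -1 · 4 = -4
  d = 6: μ(6) · d(678/6) = 1 · 2 = 2
  d = 113: μ(113) · d(678/113) = -1 · 4 = -4
  d = 226: μ(226) · d(678/226) = 1 · 2 = 2
  d = 339: μ(339) · d(678/339) = 1 · 2 = 2
  d = 678: μ(678) · d(678/678) = -1 · 1 = -1
Summing: (μ * d)(678) = 8 + -4 + -4 + 2 + -4 + 2 + 2 + -1 = 1.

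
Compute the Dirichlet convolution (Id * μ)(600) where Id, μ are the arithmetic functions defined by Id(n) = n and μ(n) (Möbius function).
(Id * μ)(600) = 160

Divisors of 600: [1, 2, 3, 4, 5, 6, 8, 10, 12, 15, 20, 24, 25, 30, 40, 50, 60, 75, 100, 120, 150, 200, 300, 600]. For each d | 600:
  d = 1: Id(1) · μ(600/1) = 1 · 0 = 0
  d = 2: Id(2) · μ(600/2) = 2 · 0 = 0
  d = 3: Id(3) · μ(600/3) = 3 · 0 = 0
  d = 4: Id(4) · μ(600/4) = 4 · 0 = 0
  d = 5: Id(5) · μ(600/5) = 5 · 0 = 0
  d = 6: Id(6) · μ(600/6) = 6 · 0 = 0
  d = 8: Id(8) · μ(600/8) = 8 · 0 = 0
  d = 10: Id(10) · μ(600/10) = 10 · 0 = 0
  d = 12: Id(12) · μ(600/12) = 12 · 0 = 0
  d = 15: Id(15) · μ(600/15) = 15 · 0 = 0
  d = 20: Id(20) · μ(600/20) = 20 · -1 = -20
  d = 24: Id(24) · μ(600/24) = 24 · 0 = 0
  d = 25: Id(25) · μ(600/25) = 25 · 0 = 0
  d = 30: Id(30) · μ(600/30) = 30 · 0 = 0
  d = 40: Id(40) · μ(600/40) = 40 · 1 = 40
  d = 50: Id(50) · μ(600/50) = 50 · 0 = 0
  d = 60: Id(60) · μ(600/60) = 60 · 1 = 60
  d = 75: Id(75) · μ(600/75) = 75 · 0 = 0
  d = 100: Id(100) · μ(600/100) = 100 · 1 = 100
  d = 120: Id(120) · μ(600/120) = 120 · -1 = -120
  d = 150: Id(150) · μ(600/150) = 150 · 0 = 0
  d = 200: Id(200) · μ(600/200) = 200 · -1 = -200
  d = 300: Id(300) · μ(600/300) = 300 · -1 = -300
  d = 600: Id(600) · μ(600/600) = 600 · 1 = 600
Summing: (Id * μ)(600) = 0 + 0 + 0 + 0 + 0 + 0 + 0 + 0 + 0 + 0 + -20 + 0 + 0 + 0 + 40 + 0 + 60 + 0 + 100 + -120 + 0 + -200 + -300 + 600 = 160.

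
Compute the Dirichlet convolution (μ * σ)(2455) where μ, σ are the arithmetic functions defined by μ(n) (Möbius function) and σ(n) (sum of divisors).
(μ * σ)(2455) = 2455

Divisors of 2455: [1, 5, 491, 2455]. For each d | 2455:
  d = 1: μ(1) · σ(2455/1) = 1 · 2952 = 2952
  d = 5: μ(5) · σ(2455/5) = -1 · 492 = -492
  d = 491: μ(491) · σ(2455/491) = -1 · 6 = -6
  d = 2455: μ(2455) · σ(2455/2455) = 1 · 1 = 1
Summing: (μ * σ)(2455) = 2952 + -492 + -6 + 1 = 2455.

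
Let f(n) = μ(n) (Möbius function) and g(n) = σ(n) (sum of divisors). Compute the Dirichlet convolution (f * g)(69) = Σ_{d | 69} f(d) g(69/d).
(μ * σ)(69) = 69

Divisors of 69: [1, 3, 23, 69]. For each d | 69:
  d = 1: μ(1) · σ(69/1) = 1 · 96 = 96
  d = 3: μ(3) · σ(69/3) = -1 · 24 = -24
  d = 23: μ(23) · σ(69/23) = -1 · 4 = -4
  d = 69: μ(69) · σ(69/69) = 1 · 1 = 1
Summing: (μ * σ)(69) = 96 + -24 + -4 + 1 = 69.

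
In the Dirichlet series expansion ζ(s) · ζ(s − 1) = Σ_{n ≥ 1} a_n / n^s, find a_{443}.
σ(443) = 444

In the product (Σ m^0/m^s)(Σ k / k^s) = Σ (Σ_{d | n} d) / n^s, the coefficient of 1/n^s is σ(n) = Σ_{d | n} d. For n = 443, divisors are [1, 443]; summing: σ(443) = 444.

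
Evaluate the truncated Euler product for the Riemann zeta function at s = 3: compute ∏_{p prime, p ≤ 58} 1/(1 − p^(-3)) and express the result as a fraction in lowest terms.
∏ = 16238292364256237331040396846411171054751/13509219810297755163480275884866445246464

The primes p ≤ 58 are [2, 3, 5, 7, 11, 13, 17, 19, 23, 29, 31, 37, 41, 43, 47, 53]. For each prime, (1 − 1/p^3)^(-1) = p^3 / (p^3 − 1). The product is (1 − 1/2^3)^(-1), (1 − 1/3^3)^(-1), (1 − 1/5^3)^(-1), (1 − 1/7^3)^(-1), (1 − 1/11^3)^(-1), (1 − 1/13^3)^(-1), (1 − 1/17^3)^(-1), (1 − 1/19^3)^(-1), (1 − 1/23^3)^(-1), (1 − 1/29^3)^(-1), (1 − 1/31^3)^(-1), (1 − 1/37^3)^(-1), (1 − 1/41^3)^(-1), (1 − 1/43^3)^(-1), (1 − 1/47^3)^(-1), (1 − 1/53^3)^(-1) = ∏ p^3 / (p^3 − 1) = 16238292364256237331040396846411171054751/13509219810297755163480275884866445246464.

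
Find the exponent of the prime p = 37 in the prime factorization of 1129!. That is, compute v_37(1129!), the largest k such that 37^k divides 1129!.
v_37(1129!) = 30

Legendre's formula: v_p(n!) = Σ_{k ≥ 1} ⌊n / p^k⌋. For p = 37, n = 1129, the terms are:
  ⌊1129/37^1⌋ = ⌊1129/37⌋ = 30
(the next term ⌊1129/37^2⌋ = 0, terminating the sum). Summing: v_37(1129!) = 30 = 30.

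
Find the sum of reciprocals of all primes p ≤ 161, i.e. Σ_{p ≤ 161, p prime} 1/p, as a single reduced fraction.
Σ 1/p = 67195167335560670940823020383181530154843058347995389615845419/35375166993717494840635767087951744212057570647889977422429870

π(161) = 37, so the primes ≤ 161 are [2, 3, 5, 7, 11, 13, 17, 19, 23, 29, 31, 37, 41, 43, 47, 53, 59, 61, 67, 71, 73, 79, 83, 89, 97, 101, 103, 107, 109, 113, 127, 131, 137, 139, 149, 151, 157]. Summing 1/p over these primes: 67195167335560670940823020383181530154843058347995389615845419/35375166993717494840635767087951744212057570647889977422429870 ≈ 1.8995. Mertens estimate ln ln(161) + 0.2615 ≈ 1.8871.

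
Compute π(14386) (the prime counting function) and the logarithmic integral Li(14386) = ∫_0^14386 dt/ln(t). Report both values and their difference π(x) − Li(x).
π(14386) = 1684;  Li(14386) ≈ 1712.63;  π(x) − Li(x) ≈ -28.63.

Direct count of primes ≤ 14386 gives π(14386) = 1684. Numerical evaluation of the logarithmic integral gives Li(14386) ≈ 1712.63. The difference π(x) − Li(x) ≈ -28.63 is typically negative for small/moderate x (Li(x) overestimates), though Littlewood's theorem shows this sign changes infinitely often.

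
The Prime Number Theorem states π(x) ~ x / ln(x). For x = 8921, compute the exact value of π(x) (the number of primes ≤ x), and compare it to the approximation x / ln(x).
π(8921) = 1108;  x/ln(x) ≈ 980.74;  relative error ≈ 11.49%.

Directly count primes up to 8921: π(8921) = 1108. The PNT approximation gives 8921/ln(8921) ≈ 8921/9.09616 ≈ 980.74. Relative error (π(x) − x/ln(x)) / π(x) ≈ 11.49%; the approximation is known to undercount slightly (Li(x) is a better estimate).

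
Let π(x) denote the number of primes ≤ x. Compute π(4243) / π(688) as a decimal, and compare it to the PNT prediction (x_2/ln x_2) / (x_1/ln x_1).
π(4243)/π(688) = 582/124 ≈ 4.6935;  PNT prediction ≈ 4.8240.

π(688) = 124 and π(4243) = 582, so π(4243)/π(688) ≈ 4.6935. The PNT-predicted ratio is (4243/ln(4243)) / (688/ln(688)) ≈ 4.8240. The two agree to within a few percent, as expected.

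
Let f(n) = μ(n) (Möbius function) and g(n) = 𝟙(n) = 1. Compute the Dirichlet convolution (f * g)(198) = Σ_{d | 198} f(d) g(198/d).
(μ * 𝟙)(198) = 0

Divisors of 198: [1, 2, 3, 6, 9, 11, 18, 22, 33, 66, 99, 198]. For each d | 198:
  d = 1: μ(1) · 𝟙(198/1) = 1 · 1 = 1
  d = 2: μ(2) · 𝟙(198/2) = -1 · 1 = -1
  d = 3: μ(3) · 𝟙(198/3) = -1 · 1 = -1
  d = 6: μ(6) · 𝟙(198/6) = 1 · 1 = 1
  d = 9: μ(9) · 𝟙(198/9) = 0 · 1 = 0
  d = 11: μ(11) · 𝟙(198/11) = -1 · 1 = -1
  d = 18: μ(18) · 𝟙(198/18) = 0 · 1 = 0
  d = 22: μ(22) · 𝟙(198/22) = 1 · 1 = 1
  d = 33: μ(33) · 𝟙(198/33) = 1 · 1 = 1
  d = 66: μ(66) · 𝟙(198/66) = -1 · 1 = -1
  d = 99: μ(99) · 𝟙(198/99) = 0 · 1 = 0
  d = 198: μ(198) · 𝟙(198/198) = 0 · 1 = 0
Summing: (μ * 𝟙)(198) = 1 + -1 + -1 + 1 + 0 + -1 + 0 + 1 + 1 + -1 + 0 + 0 = 0.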